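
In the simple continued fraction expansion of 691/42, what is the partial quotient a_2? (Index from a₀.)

4

691 = 16·42 + 19   →  a_0 = 16
42 = 2·19 + 4   →  a_1 = 2
19 = 4·4 + 3   →  a_2 = 4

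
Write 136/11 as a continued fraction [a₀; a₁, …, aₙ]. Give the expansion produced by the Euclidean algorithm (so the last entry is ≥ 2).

136 = 12*11 + 4
11 = 2*4 + 3
4 = 1*3 + 1
3 = 3*1 + 0  (stop)
So 136/11 = [12; 2, 1, 3].

[12; 2, 1, 3]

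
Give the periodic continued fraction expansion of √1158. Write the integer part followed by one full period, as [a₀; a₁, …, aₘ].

[34; 34, 68]

a₀ = ⌊√1158⌋ = 34.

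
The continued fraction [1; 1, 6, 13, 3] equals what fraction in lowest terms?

526/283

Using pₖ = aₖpₖ₋₁ + pₖ₋₂ and qₖ = aₖqₖ₋₁ + qₖ₋₂:
  k=0: a=1, p=1, q=1
  k=1: a=1, p=2, q=1
  k=2: a=6, p=13, q=7
  k=3: a=13, p=171, q=92
  k=4: a=3, p=526, q=283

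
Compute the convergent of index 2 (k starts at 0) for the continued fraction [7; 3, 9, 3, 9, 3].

205/28

Using pₖ = aₖpₖ₋₁ + pₖ₋₂, qₖ = aₖqₖ₋₁ + qₖ₋₂ (with p₋₁=1, p₋₂=0, q₋₁=0, q₋₂=1):
  k=0: a=7, p=7, q=1
  k=1: a=3, p=22, q=3
  k=2: a=9, p=205, q=28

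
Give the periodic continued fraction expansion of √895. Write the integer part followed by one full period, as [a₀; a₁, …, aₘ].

a₀ = ⌊√895⌋ = 29.
With m₀=0, d₀=1 and mₖ₊₁ = dₖaₖ − mₖ, dₖ₊₁ = (n − mₖ₊₁²)/dₖ, aₖ₊₁ = ⌊(a₀+mₖ₊₁)/dₖ₊₁⌋:
  k=1: m=29, d=54, a=1
  k=2: m=25, d=5, a=10
  k=3: m=25, d=54, a=1
  k=4: m=29, d=1, a=58
d=1 and a=2a₀=58 at k=4, so the next step gives (m, d) = (29, 54) again — its k=1 value — and the period has length 4.

[29; 1, 10, 1, 58]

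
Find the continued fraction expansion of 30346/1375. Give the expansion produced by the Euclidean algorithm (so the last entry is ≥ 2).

[22; 14, 3, 10, 3]

30346 = 22×1375 + 96
1375 = 14×96 + 31
96 = 3×31 + 3
31 = 10×3 + 1
3 = 3×1 + 0  (stop)
So 30346/1375 = [22; 14, 3, 10, 3].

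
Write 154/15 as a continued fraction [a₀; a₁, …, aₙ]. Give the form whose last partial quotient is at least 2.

[10; 3, 1, 3]

154 = 10*15 + 4
15 = 3*4 + 3
4 = 1*3 + 1
3 = 3*1 + 0  (stop)
So 154/15 = [10; 3, 1, 3].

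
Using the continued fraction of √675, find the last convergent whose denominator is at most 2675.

√675 = [25; 1, 50, …] (period length 2).
Convergents:
  p_0/q_0 = 25/1
  p_1/q_1 = 26/1
  p_2/q_2 = 1325/51
  p_3/q_3 = 1351/52
  p_4/q_4 = 68875/2651
  p_5/q_5 = 70226/2703
q_4 = 2651 ≤ 2675 < 2703 = q_5, so the answer is 68875/2651.

68875/2651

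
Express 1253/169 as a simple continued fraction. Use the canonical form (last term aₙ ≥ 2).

[7; 2, 2, 2, 2, 2, 2]

1253 = 7*169 + 70
169 = 2*70 + 29
70 = 2*29 + 12
29 = 2*12 + 5
12 = 2*5 + 2
5 = 2*2 + 1
2 = 2*1 + 0  (stop)
So 1253/169 = [7; 2, 2, 2, 2, 2, 2].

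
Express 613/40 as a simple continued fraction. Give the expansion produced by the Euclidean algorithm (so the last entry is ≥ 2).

613 = 15·40 + 13
40 = 3·13 + 1
13 = 13·1 + 0  (stop)
So 613/40 = [15; 3, 13].

[15; 3, 13]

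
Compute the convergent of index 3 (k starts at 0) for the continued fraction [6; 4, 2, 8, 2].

Using pₖ = aₖpₖ₋₁ + pₖ₋₂, qₖ = aₖqₖ₋₁ + qₖ₋₂ (with p₋₁=1, p₋₂=0, q₋₁=0, q₋₂=1):
  k=0: a=6, p=6, q=1
  k=1: a=4, p=25, q=4
  k=2: a=2, p=56, q=9
  k=3: a=8, p=473, q=76

473/76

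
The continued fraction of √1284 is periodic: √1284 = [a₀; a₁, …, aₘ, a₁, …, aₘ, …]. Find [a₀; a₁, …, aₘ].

[35; 1, 4, 1, 70]

a₀ = ⌊√1284⌋ = 35.
With m₀=0, d₀=1 and mₖ₊₁ = dₖaₖ − mₖ, dₖ₊₁ = (n − mₖ₊₁²)/dₖ, aₖ₊₁ = ⌊(a₀+mₖ₊₁)/dₖ₊₁⌋:
  k=1: m=35, d=59, a=1
  k=2: m=24, d=12, a=4
  k=3: m=24, d=59, a=1
  k=4: m=35, d=1, a=70
d=1 and a=2a₀=70 at k=4, so the next step gives (m, d) = (35, 59) again — its k=1 value — and the period has length 4.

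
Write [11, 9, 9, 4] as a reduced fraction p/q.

3744/337

Fold from the inside: start with 4/1.
  9 + 1/4 = 37/4
  9 + 4/37 = 337/37
  11 + 37/337 = 3744/337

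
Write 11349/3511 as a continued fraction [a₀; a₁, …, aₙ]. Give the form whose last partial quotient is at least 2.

11349 = 3*3511 + 816
3511 = 4*816 + 247
816 = 3*247 + 75
247 = 3*75 + 22
75 = 3*22 + 9
22 = 2*9 + 4
9 = 2*4 + 1
4 = 4*1 + 0  (stop)
So 11349/3511 = [3; 4, 3, 3, 3, 2, 2, 4].

[3; 4, 3, 3, 3, 2, 2, 4]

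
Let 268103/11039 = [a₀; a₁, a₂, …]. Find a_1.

268103 = 24·11039 + 3167   →  a_0 = 24
11039 = 3·3167 + 1538   →  a_1 = 3

3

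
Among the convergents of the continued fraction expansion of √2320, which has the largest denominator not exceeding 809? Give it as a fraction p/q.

√2320 = [48; 6, 96, …] (period length 2).
Convergents:
  p_0/q_0 = 48/1
  p_1/q_1 = 289/6
  p_2/q_2 = 27792/577
  p_3/q_3 = 167041/3468
q_2 = 577 ≤ 809 < 3468 = q_3, so the answer is 27792/577.

27792/577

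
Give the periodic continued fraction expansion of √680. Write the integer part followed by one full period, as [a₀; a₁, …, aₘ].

a₀ = ⌊√680⌋ = 26.
With m₀=0, d₀=1 and mₖ₊₁ = dₖaₖ − mₖ, dₖ₊₁ = (n − mₖ₊₁²)/dₖ, aₖ₊₁ = ⌊(a₀+mₖ₊₁)/dₖ₊₁⌋:
  k=1: m=26, d=4, a=13
  k=2: m=26, d=1, a=52
d=1 and a=2a₀=52 at k=2, so the next step gives (m, d) = (26, 4) again — its k=1 value — and the period has length 2.

[26; 13, 52]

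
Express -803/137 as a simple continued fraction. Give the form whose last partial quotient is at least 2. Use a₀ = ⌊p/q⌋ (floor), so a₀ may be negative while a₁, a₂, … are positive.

-803 = -6*137 + 19
137 = 7*19 + 4
19 = 4*4 + 3
4 = 1*3 + 1
3 = 3*1 + 0  (stop)
So -803/137 = [-6; 7, 4, 1, 3].

[-6; 7, 4, 1, 3]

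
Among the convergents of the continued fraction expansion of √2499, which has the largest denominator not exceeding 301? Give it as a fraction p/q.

√2499 = [49; 1, 98, …] (period length 2).
Convergents:
  p_0/q_0 = 49/1
  p_1/q_1 = 50/1
  p_2/q_2 = 4949/99
  p_3/q_3 = 4999/100
  p_4/q_4 = 494851/9899
q_3 = 100 ≤ 301 < 9899 = q_4, so the answer is 4999/100.

4999/100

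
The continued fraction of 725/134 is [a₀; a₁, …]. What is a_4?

2

725 = 5·134 + 55   →  a_0 = 5
134 = 2·55 + 24   →  a_1 = 2
55 = 2·24 + 7   →  a_2 = 2
24 = 3·7 + 3   →  a_3 = 3
7 = 2·3 + 1   →  a_4 = 2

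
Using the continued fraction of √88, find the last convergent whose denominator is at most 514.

3621/386

√88 = [9; 2, 1, 1, 1, 2, 18, …] (period length 6).
Convergents:
  p_0/q_0 = 9/1
  p_1/q_1 = 19/2
  p_2/q_2 = 28/3
  p_3/q_3 = 47/5
  p_4/q_4 = 75/8
  p_5/q_5 = 197/21
  p_6/q_6 = 3621/386
  p_7/q_7 = 7439/793
q_6 = 386 ≤ 514 < 793 = q_7, so the answer is 3621/386.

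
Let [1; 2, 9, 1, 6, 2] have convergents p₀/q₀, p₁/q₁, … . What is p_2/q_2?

28/19

Using pₖ = aₖpₖ₋₁ + pₖ₋₂, qₖ = aₖqₖ₋₁ + qₖ₋₂ (with p₋₁=1, p₋₂=0, q₋₁=0, q₋₂=1):
  k=0: a=1, p=1, q=1
  k=1: a=2, p=3, q=2
  k=2: a=9, p=28, q=19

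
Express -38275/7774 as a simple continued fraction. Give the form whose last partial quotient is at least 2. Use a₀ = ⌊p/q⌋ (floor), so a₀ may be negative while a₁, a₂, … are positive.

[-5; 13, 15, 3, 1, 9]

-38275 = -5×7774 + 595
7774 = 13×595 + 39
595 = 15×39 + 10
39 = 3×10 + 9
10 = 1×9 + 1
9 = 9×1 + 0  (stop)
So -38275/7774 = [-5; 13, 15, 3, 1, 9].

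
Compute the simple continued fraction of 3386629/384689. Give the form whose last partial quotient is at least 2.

3386629 = 8×384689 + 309117
384689 = 1×309117 + 75572
309117 = 4×75572 + 6829
75572 = 11×6829 + 453
6829 = 15×453 + 34
453 = 13×34 + 11
34 = 3×11 + 1
11 = 11×1 + 0  (stop)
So 3386629/384689 = [8; 1, 4, 11, 15, 13, 3, 11].

[8; 1, 4, 11, 15, 13, 3, 11]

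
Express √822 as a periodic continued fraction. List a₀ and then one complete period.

[28; 1, 2, 28, 2, 1, 56]

a₀ = ⌊√822⌋ = 28.
With m₀=0, d₀=1 and mₖ₊₁ = dₖaₖ − mₖ, dₖ₊₁ = (n − mₖ₊₁²)/dₖ, aₖ₊₁ = ⌊(a₀+mₖ₊₁)/dₖ₊₁⌋:
  k=1: m=28, d=38, a=1
  k=2: m=10, d=19, a=2
  k=3: m=28, d=2, a=28
  k=4: m=28, d=19, a=2
  k=5: m=10, d=38, a=1
  k=6: m=28, d=1, a=56
d=1 and a=2a₀=56 at k=6, so the next step gives (m, d) = (28, 38) again — its k=1 value — and the period has length 6.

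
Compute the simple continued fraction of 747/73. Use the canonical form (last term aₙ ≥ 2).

747 = 10*73 + 17
73 = 4*17 + 5
17 = 3*5 + 2
5 = 2*2 + 1
2 = 2*1 + 0  (stop)
So 747/73 = [10; 4, 3, 2, 2].

[10; 4, 3, 2, 2]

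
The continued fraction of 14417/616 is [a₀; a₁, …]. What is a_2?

2

14417 = 23·616 + 249   →  a_0 = 23
616 = 2·249 + 118   →  a_1 = 2
249 = 2·118 + 13   →  a_2 = 2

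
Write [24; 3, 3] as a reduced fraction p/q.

Using pₖ = aₖpₖ₋₁ + pₖ₋₂ and qₖ = aₖqₖ₋₁ + qₖ₋₂:
  k=0: a=24, p=24, q=1
  k=1: a=3, p=73, q=3
  k=2: a=3, p=243, q=10

243/10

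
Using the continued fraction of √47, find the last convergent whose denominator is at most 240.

665/97

√47 = [6; 1, 5, 1, 12, …] (period length 4).
Convergents:
  p_0/q_0 = 6/1
  p_1/q_1 = 7/1
  p_2/q_2 = 41/6
  p_3/q_3 = 48/7
  p_4/q_4 = 617/90
  p_5/q_5 = 665/97
  p_6/q_6 = 3942/575
q_5 = 97 ≤ 240 < 575 = q_6, so the answer is 665/97.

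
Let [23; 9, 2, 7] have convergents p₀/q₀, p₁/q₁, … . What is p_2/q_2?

439/19

Using pₖ = aₖpₖ₋₁ + pₖ₋₂, qₖ = aₖqₖ₋₁ + qₖ₋₂ (with p₋₁=1, p₋₂=0, q₋₁=0, q₋₂=1):
  k=0: a=23, p=23, q=1
  k=1: a=9, p=208, q=9
  k=2: a=2, p=439, q=19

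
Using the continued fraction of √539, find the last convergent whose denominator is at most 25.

√539 = [23; 4, 1, 1, 1, 1, 1, 4, 46, …] (period length 8).
Convergents:
  p_0/q_0 = 23/1
  p_1/q_1 = 93/4
  p_2/q_2 = 116/5
  p_3/q_3 = 209/9
  p_4/q_4 = 325/14
  p_5/q_5 = 534/23
  p_6/q_6 = 859/37
q_5 = 23 ≤ 25 < 37 = q_6, so the answer is 534/23.

534/23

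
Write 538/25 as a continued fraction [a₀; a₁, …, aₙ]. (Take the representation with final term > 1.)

[21; 1, 1, 12]

538 = 21*25 + 13
25 = 1*13 + 12
13 = 1*12 + 1
12 = 12*1 + 0  (stop)
So 538/25 = [21; 1, 1, 12].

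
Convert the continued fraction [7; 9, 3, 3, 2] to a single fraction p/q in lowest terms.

Fold from the inside: start with 2/1.
  3 + 1/2 = 7/2
  3 + 2/7 = 23/7
  9 + 7/23 = 214/23
  7 + 23/214 = 1521/214

1521/214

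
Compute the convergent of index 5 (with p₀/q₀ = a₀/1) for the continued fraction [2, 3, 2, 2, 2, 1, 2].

Using pₖ = aₖpₖ₋₁ + pₖ₋₂, qₖ = aₖqₖ₋₁ + qₖ₋₂ (with p₋₁=1, p₋₂=0, q₋₁=0, q₋₂=1):
  k=0: a=2, p=2, q=1
  k=1: a=3, p=7, q=3
  k=2: a=2, p=16, q=7
  k=3: a=2, p=39, q=17
  k=4: a=2, p=94, q=41
  k=5: a=1, p=133, q=58

133/58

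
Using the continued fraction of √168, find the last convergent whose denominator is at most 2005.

8749/675

√168 = [12; 1, 24, …] (period length 2).
Convergents:
  p_0/q_0 = 12/1
  p_1/q_1 = 13/1
  p_2/q_2 = 324/25
  p_3/q_3 = 337/26
  p_4/q_4 = 8412/649
  p_5/q_5 = 8749/675
  p_6/q_6 = 218388/16849
q_5 = 675 ≤ 2005 < 16849 = q_6, so the answer is 8749/675.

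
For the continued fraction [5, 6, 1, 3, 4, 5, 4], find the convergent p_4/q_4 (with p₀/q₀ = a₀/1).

592/115

Using pₖ = aₖpₖ₋₁ + pₖ₋₂, qₖ = aₖqₖ₋₁ + qₖ₋₂ (with p₋₁=1, p₋₂=0, q₋₁=0, q₋₂=1):
  k=0: a=5, p=5, q=1
  k=1: a=6, p=31, q=6
  k=2: a=1, p=36, q=7
  k=3: a=3, p=139, q=27
  k=4: a=4, p=592, q=115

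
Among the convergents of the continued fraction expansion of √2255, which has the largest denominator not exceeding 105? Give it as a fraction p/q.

√2255 = [47; 2, 18, 2, 94, …] (period length 4).
Convergents:
  p_0/q_0 = 47/1
  p_1/q_1 = 95/2
  p_2/q_2 = 1757/37
  p_3/q_3 = 3609/76
  p_4/q_4 = 341003/7181
q_3 = 76 ≤ 105 < 7181 = q_4, so the answer is 3609/76.

3609/76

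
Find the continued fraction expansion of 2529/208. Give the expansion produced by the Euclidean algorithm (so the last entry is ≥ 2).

2529 = 12*208 + 33
208 = 6*33 + 10
33 = 3*10 + 3
10 = 3*3 + 1
3 = 3*1 + 0  (stop)
So 2529/208 = [12; 6, 3, 3, 3].

[12; 6, 3, 3, 3]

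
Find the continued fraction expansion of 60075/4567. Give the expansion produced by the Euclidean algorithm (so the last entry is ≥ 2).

60075 = 13·4567 + 704
4567 = 6·704 + 343
704 = 2·343 + 18
343 = 19·18 + 1
18 = 18·1 + 0  (stop)
So 60075/4567 = [13; 6, 2, 19, 18].

[13; 6, 2, 19, 18]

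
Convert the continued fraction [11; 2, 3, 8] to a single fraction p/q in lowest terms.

Using pₖ = aₖpₖ₋₁ + pₖ₋₂ and qₖ = aₖqₖ₋₁ + qₖ₋₂:
  k=0: a=11, p=11, q=1
  k=1: a=2, p=23, q=2
  k=2: a=3, p=80, q=7
  k=3: a=8, p=663, q=58

663/58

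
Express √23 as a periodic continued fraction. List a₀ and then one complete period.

[4; 1, 3, 1, 8]

a₀ = ⌊√23⌋ = 4.
With m₀=0, d₀=1 and mₖ₊₁ = dₖaₖ − mₖ, dₖ₊₁ = (n − mₖ₊₁²)/dₖ, aₖ₊₁ = ⌊(a₀+mₖ₊₁)/dₖ₊₁⌋:
  k=1: m=4, d=7, a=1
  k=2: m=3, d=2, a=3
  k=3: m=3, d=7, a=1
  k=4: m=4, d=1, a=8
d=1 and a=2a₀=8 at k=4, so the next step gives (m, d) = (4, 7) again — its k=1 value — and the period has length 4.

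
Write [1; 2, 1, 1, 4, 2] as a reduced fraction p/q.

Fold from the inside: start with 2/1.
  4 + 1/2 = 9/2
  1 + 2/9 = 11/9
  1 + 9/11 = 20/11
  2 + 11/20 = 51/20
  1 + 20/51 = 71/51

71/51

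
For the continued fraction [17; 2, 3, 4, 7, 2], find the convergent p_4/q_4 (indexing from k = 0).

Using pₖ = aₖpₖ₋₁ + pₖ₋₂, qₖ = aₖqₖ₋₁ + qₖ₋₂ (with p₋₁=1, p₋₂=0, q₋₁=0, q₋₂=1):
  k=0: a=17, p=17, q=1
  k=1: a=2, p=35, q=2
  k=2: a=3, p=122, q=7
  k=3: a=4, p=523, q=30
  k=4: a=7, p=3783, q=217

3783/217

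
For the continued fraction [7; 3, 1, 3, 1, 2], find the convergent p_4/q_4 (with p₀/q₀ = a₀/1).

138/19

Using pₖ = aₖpₖ₋₁ + pₖ₋₂, qₖ = aₖqₖ₋₁ + qₖ₋₂ (with p₋₁=1, p₋₂=0, q₋₁=0, q₋₂=1):
  k=0: a=7, p=7, q=1
  k=1: a=3, p=22, q=3
  k=2: a=1, p=29, q=4
  k=3: a=3, p=109, q=15
  k=4: a=1, p=138, q=19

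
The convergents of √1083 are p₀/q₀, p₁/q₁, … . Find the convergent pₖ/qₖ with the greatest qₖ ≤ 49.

362/11

√1083 = [32; 1, 9, 1, 64, …] (period length 4).
Convergents:
  p_0/q_0 = 32/1
  p_1/q_1 = 33/1
  p_2/q_2 = 329/10
  p_3/q_3 = 362/11
  p_4/q_4 = 23497/714
q_3 = 11 ≤ 49 < 714 = q_4, so the answer is 362/11.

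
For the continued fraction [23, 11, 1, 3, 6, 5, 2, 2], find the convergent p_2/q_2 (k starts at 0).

Using pₖ = aₖpₖ₋₁ + pₖ₋₂, qₖ = aₖqₖ₋₁ + qₖ₋₂ (with p₋₁=1, p₋₂=0, q₋₁=0, q₋₂=1):
  k=0: a=23, p=23, q=1
  k=1: a=11, p=254, q=11
  k=2: a=1, p=277, q=12

277/12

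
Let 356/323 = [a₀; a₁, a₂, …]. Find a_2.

356 = 1·323 + 33   →  a_0 = 1
323 = 9·33 + 26   →  a_1 = 9
33 = 1·26 + 7   →  a_2 = 1

1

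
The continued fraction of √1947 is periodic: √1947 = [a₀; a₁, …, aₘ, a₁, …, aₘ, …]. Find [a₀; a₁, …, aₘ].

a₀ = ⌊√1947⌋ = 44.
With m₀=0, d₀=1 and mₖ₊₁ = dₖaₖ − mₖ, dₖ₊₁ = (n − mₖ₊₁²)/dₖ, aₖ₊₁ = ⌊(a₀+mₖ₊₁)/dₖ₊₁⌋:
  k=1: m=44, d=11, a=8
  k=2: m=44, d=1, a=88
d=1 and a=2a₀=88 at k=2, so the next step gives (m, d) = (44, 11) again — its k=1 value — and the period has length 2.

[44; 8, 88]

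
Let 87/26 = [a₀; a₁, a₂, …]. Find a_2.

1

87 = 3·26 + 9   →  a_0 = 3
26 = 2·9 + 8   →  a_1 = 2
9 = 1·8 + 1   →  a_2 = 1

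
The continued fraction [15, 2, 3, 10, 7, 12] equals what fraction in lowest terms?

Using pₖ = aₖpₖ₋₁ + pₖ₋₂ and qₖ = aₖqₖ₋₁ + qₖ₋₂:
  k=0: a=15, p=15, q=1
  k=1: a=2, p=31, q=2
  k=2: a=3, p=108, q=7
  k=3: a=10, p=1111, q=72
  k=4: a=7, p=7885, q=511
  k=5: a=12, p=95731, q=6204

95731/6204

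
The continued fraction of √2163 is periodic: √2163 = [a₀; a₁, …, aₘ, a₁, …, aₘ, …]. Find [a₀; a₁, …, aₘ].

a₀ = ⌊√2163⌋ = 46.

[46; 1, 1, 30, 1, 1, 92]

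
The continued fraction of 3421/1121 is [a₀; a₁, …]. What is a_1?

3421 = 3·1121 + 58   →  a_0 = 3
1121 = 19·58 + 19   →  a_1 = 19

19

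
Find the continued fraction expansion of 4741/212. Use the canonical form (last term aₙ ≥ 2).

[22; 2, 1, 3, 19]

4741 = 22*212 + 77
212 = 2*77 + 58
77 = 1*58 + 19
58 = 3*19 + 1
19 = 19*1 + 0  (stop)
So 4741/212 = [22; 2, 1, 3, 19].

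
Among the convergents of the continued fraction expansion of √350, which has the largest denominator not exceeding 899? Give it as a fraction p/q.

√350 = [18; 1, 2, 2, 2, 1, 36, …] (period length 6).
Convergents:
  p_0/q_0 = 18/1
  p_1/q_1 = 19/1
  p_2/q_2 = 56/3
  p_3/q_3 = 131/7
  p_4/q_4 = 318/17
  p_5/q_5 = 449/24
  p_6/q_6 = 16482/881
  p_7/q_7 = 16931/905
q_6 = 881 ≤ 899 < 905 = q_7, so the answer is 16482/881.

16482/881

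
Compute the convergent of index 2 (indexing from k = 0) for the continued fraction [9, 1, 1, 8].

19/2

Using pₖ = aₖpₖ₋₁ + pₖ₋₂, qₖ = aₖqₖ₋₁ + qₖ₋₂ (with p₋₁=1, p₋₂=0, q₋₁=0, q₋₂=1):
  k=0: a=9, p=9, q=1
  k=1: a=1, p=10, q=1
  k=2: a=1, p=19, q=2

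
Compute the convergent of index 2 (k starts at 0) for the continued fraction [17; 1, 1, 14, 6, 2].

Using pₖ = aₖpₖ₋₁ + pₖ₋₂, qₖ = aₖqₖ₋₁ + qₖ₋₂ (with p₋₁=1, p₋₂=0, q₋₁=0, q₋₂=1):
  k=0: a=17, p=17, q=1
  k=1: a=1, p=18, q=1
  k=2: a=1, p=35, q=2

35/2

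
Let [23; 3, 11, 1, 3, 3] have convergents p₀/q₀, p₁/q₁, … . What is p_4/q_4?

3382/145

Using pₖ = aₖpₖ₋₁ + pₖ₋₂, qₖ = aₖqₖ₋₁ + qₖ₋₂ (with p₋₁=1, p₋₂=0, q₋₁=0, q₋₂=1):
  k=0: a=23, p=23, q=1
  k=1: a=3, p=70, q=3
  k=2: a=11, p=793, q=34
  k=3: a=1, p=863, q=37
  k=4: a=3, p=3382, q=145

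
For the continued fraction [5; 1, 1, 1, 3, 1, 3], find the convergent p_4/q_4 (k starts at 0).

62/11

Using pₖ = aₖpₖ₋₁ + pₖ₋₂, qₖ = aₖqₖ₋₁ + qₖ₋₂ (with p₋₁=1, p₋₂=0, q₋₁=0, q₋₂=1):
  k=0: a=5, p=5, q=1
  k=1: a=1, p=6, q=1
  k=2: a=1, p=11, q=2
  k=3: a=1, p=17, q=3
  k=4: a=3, p=62, q=11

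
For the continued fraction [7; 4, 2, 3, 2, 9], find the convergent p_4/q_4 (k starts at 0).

513/71

Using pₖ = aₖpₖ₋₁ + pₖ₋₂, qₖ = aₖqₖ₋₁ + qₖ₋₂ (with p₋₁=1, p₋₂=0, q₋₁=0, q₋₂=1):
  k=0: a=7, p=7, q=1
  k=1: a=4, p=29, q=4
  k=2: a=2, p=65, q=9
  k=3: a=3, p=224, q=31
  k=4: a=2, p=513, q=71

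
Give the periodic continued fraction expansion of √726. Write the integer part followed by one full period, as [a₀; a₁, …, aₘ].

a₀ = ⌊√726⌋ = 26.

[26; 1, 16, 1, 52]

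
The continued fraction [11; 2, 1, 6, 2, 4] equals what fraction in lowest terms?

2179/192

Using pₖ = aₖpₖ₋₁ + pₖ₋₂ and qₖ = aₖqₖ₋₁ + qₖ₋₂:
  k=0: a=11, p=11, q=1
  k=1: a=2, p=23, q=2
  k=2: a=1, p=34, q=3
  k=3: a=6, p=227, q=20
  k=4: a=2, p=488, q=43
  k=5: a=4, p=2179, q=192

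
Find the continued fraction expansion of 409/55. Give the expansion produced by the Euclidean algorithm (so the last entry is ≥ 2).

409 = 7×55 + 24
55 = 2×24 + 7
24 = 3×7 + 3
7 = 2×3 + 1
3 = 3×1 + 0  (stop)
So 409/55 = [7; 2, 3, 2, 3].

[7; 2, 3, 2, 3]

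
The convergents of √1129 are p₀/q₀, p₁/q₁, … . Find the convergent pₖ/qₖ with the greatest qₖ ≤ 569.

11357/338

√1129 = [33; 1, 1, 1, 1, 66, …] (period length 5).
Convergents:
  p_0/q_0 = 33/1
  p_1/q_1 = 34/1
  p_2/q_2 = 67/2
  p_3/q_3 = 101/3
  p_4/q_4 = 168/5
  p_5/q_5 = 11189/333
  p_6/q_6 = 11357/338
  p_7/q_7 = 22546/671
q_6 = 338 ≤ 569 < 671 = q_7, so the answer is 11357/338.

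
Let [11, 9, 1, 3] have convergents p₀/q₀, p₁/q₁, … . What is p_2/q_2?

Using pₖ = aₖpₖ₋₁ + pₖ₋₂, qₖ = aₖqₖ₋₁ + qₖ₋₂ (with p₋₁=1, p₋₂=0, q₋₁=0, q₋₂=1):
  k=0: a=11, p=11, q=1
  k=1: a=9, p=100, q=9
  k=2: a=1, p=111, q=10

111/10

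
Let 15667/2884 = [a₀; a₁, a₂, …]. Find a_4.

15

15667 = 5·2884 + 1247   →  a_0 = 5
2884 = 2·1247 + 390   →  a_1 = 2
1247 = 3·390 + 77   →  a_2 = 3
390 = 5·77 + 5   →  a_3 = 5
77 = 15·5 + 2   →  a_4 = 15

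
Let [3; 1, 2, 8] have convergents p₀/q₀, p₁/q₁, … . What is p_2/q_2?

11/3

Using pₖ = aₖpₖ₋₁ + pₖ₋₂, qₖ = aₖqₖ₋₁ + qₖ₋₂ (with p₋₁=1, p₋₂=0, q₋₁=0, q₋₂=1):
  k=0: a=3, p=3, q=1
  k=1: a=1, p=4, q=1
  k=2: a=2, p=11, q=3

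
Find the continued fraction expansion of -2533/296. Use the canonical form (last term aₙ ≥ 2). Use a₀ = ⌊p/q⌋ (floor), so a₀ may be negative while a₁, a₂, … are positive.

[-9; 2, 3, 1, 5, 1, 4]

-2533 = -9×296 + 131
296 = 2×131 + 34
131 = 3×34 + 29
34 = 1×29 + 5
29 = 5×5 + 4
5 = 1×4 + 1
4 = 4×1 + 0  (stop)
So -2533/296 = [-9; 2, 3, 1, 5, 1, 4].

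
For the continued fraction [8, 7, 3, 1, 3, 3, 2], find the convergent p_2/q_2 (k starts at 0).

179/22

Using pₖ = aₖpₖ₋₁ + pₖ₋₂, qₖ = aₖqₖ₋₁ + qₖ₋₂ (with p₋₁=1, p₋₂=0, q₋₁=0, q₋₂=1):
  k=0: a=8, p=8, q=1
  k=1: a=7, p=57, q=7
  k=2: a=3, p=179, q=22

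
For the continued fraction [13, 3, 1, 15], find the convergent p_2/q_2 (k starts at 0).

Using pₖ = aₖpₖ₋₁ + pₖ₋₂, qₖ = aₖqₖ₋₁ + qₖ₋₂ (with p₋₁=1, p₋₂=0, q₋₁=0, q₋₂=1):
  k=0: a=13, p=13, q=1
  k=1: a=3, p=40, q=3
  k=2: a=1, p=53, q=4

53/4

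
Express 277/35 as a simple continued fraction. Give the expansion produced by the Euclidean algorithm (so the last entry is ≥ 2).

277 = 7·35 + 32
35 = 1·32 + 3
32 = 10·3 + 2
3 = 1·2 + 1
2 = 2·1 + 0  (stop)
So 277/35 = [7; 1, 10, 1, 2].

[7; 1, 10, 1, 2]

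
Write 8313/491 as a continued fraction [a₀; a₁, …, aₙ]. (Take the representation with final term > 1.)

[16; 1, 13, 2, 3, 1, 3]

8313 = 16*491 + 457
491 = 1*457 + 34
457 = 13*34 + 15
34 = 2*15 + 4
15 = 3*4 + 3
4 = 1*3 + 1
3 = 3*1 + 0  (stop)
So 8313/491 = [16; 1, 13, 2, 3, 1, 3].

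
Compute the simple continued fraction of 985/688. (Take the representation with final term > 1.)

[1; 2, 3, 6, 3, 1, 3]

985 = 1*688 + 297
688 = 2*297 + 94
297 = 3*94 + 15
94 = 6*15 + 4
15 = 3*4 + 3
4 = 1*3 + 1
3 = 3*1 + 0  (stop)
So 985/688 = [1; 2, 3, 6, 3, 1, 3].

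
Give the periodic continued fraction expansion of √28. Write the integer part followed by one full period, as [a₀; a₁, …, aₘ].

[5; 3, 2, 3, 10]

a₀ = ⌊√28⌋ = 5.
With m₀=0, d₀=1 and mₖ₊₁ = dₖaₖ − mₖ, dₖ₊₁ = (n − mₖ₊₁²)/dₖ, aₖ₊₁ = ⌊(a₀+mₖ₊₁)/dₖ₊₁⌋:
  k=1: m=5, d=3, a=3
  k=2: m=4, d=4, a=2
  k=3: m=4, d=3, a=3
  k=4: m=5, d=1, a=10
d=1 and a=2a₀=10 at k=4, so the next step gives (m, d) = (5, 3) again — its k=1 value — and the period has length 4.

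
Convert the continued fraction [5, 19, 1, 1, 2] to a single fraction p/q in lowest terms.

495/98

Using pₖ = aₖpₖ₋₁ + pₖ₋₂ and qₖ = aₖqₖ₋₁ + qₖ₋₂:
  k=0: a=5, p=5, q=1
  k=1: a=19, p=96, q=19
  k=2: a=1, p=101, q=20
  k=3: a=1, p=197, q=39
  k=4: a=2, p=495, q=98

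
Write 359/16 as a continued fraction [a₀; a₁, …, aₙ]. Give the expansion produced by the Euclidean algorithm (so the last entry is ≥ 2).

359 = 22×16 + 7
16 = 2×7 + 2
7 = 3×2 + 1
2 = 2×1 + 0  (stop)
So 359/16 = [22; 2, 3, 2].

[22; 2, 3, 2]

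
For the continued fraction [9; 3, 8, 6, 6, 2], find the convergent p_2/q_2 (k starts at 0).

233/25

Using pₖ = aₖpₖ₋₁ + pₖ₋₂, qₖ = aₖqₖ₋₁ + qₖ₋₂ (with p₋₁=1, p₋₂=0, q₋₁=0, q₋₂=1):
  k=0: a=9, p=9, q=1
  k=1: a=3, p=28, q=3
  k=2: a=8, p=233, q=25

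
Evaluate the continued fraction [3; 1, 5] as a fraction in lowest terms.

Fold from the inside: start with 5/1.
  1 + 1/5 = 6/5
  3 + 5/6 = 23/6

23/6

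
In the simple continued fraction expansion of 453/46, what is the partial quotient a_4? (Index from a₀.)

1

453 = 9·46 + 39   →  a_0 = 9
46 = 1·39 + 7   →  a_1 = 1
39 = 5·7 + 4   →  a_2 = 5
7 = 1·4 + 3   →  a_3 = 1
4 = 1·3 + 1   →  a_4 = 1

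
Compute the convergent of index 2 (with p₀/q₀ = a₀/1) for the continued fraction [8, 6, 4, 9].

Using pₖ = aₖpₖ₋₁ + pₖ₋₂, qₖ = aₖqₖ₋₁ + qₖ₋₂ (with p₋₁=1, p₋₂=0, q₋₁=0, q₋₂=1):
  k=0: a=8, p=8, q=1
  k=1: a=6, p=49, q=6
  k=2: a=4, p=204, q=25

204/25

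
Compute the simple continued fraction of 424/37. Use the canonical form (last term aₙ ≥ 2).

424 = 11×37 + 17
37 = 2×17 + 3
17 = 5×3 + 2
3 = 1×2 + 1
2 = 2×1 + 0  (stop)
So 424/37 = [11; 2, 5, 1, 2].

[11; 2, 5, 1, 2]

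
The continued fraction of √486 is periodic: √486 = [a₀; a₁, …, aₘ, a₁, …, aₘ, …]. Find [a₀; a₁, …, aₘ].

a₀ = ⌊√486⌋ = 22.
With m₀=0, d₀=1 and mₖ₊₁ = dₖaₖ − mₖ, dₖ₊₁ = (n − mₖ₊₁²)/dₖ, aₖ₊₁ = ⌊(a₀+mₖ₊₁)/dₖ₊₁⌋:
  k=1: m=22, d=2, a=22
  k=2: m=22, d=1, a=44
d=1 and a=2a₀=44 at k=2, so the next step gives (m, d) = (22, 2) again — its k=1 value — and the period has length 2.

[22; 22, 44]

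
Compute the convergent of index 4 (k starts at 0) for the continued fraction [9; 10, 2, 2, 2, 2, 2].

1137/125

Using pₖ = aₖpₖ₋₁ + pₖ₋₂, qₖ = aₖqₖ₋₁ + qₖ₋₂ (with p₋₁=1, p₋₂=0, q₋₁=0, q₋₂=1):
  k=0: a=9, p=9, q=1
  k=1: a=10, p=91, q=10
  k=2: a=2, p=191, q=21
  k=3: a=2, p=473, q=52
  k=4: a=2, p=1137, q=125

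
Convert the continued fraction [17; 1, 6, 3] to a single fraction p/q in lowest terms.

393/22

Using pₖ = aₖpₖ₋₁ + pₖ₋₂ and qₖ = aₖqₖ₋₁ + qₖ₋₂:
  k=0: a=17, p=17, q=1
  k=1: a=1, p=18, q=1
  k=2: a=6, p=125, q=7
  k=3: a=3, p=393, q=22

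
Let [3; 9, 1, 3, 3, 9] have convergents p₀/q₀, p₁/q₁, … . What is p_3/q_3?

Using pₖ = aₖpₖ₋₁ + pₖ₋₂, qₖ = aₖqₖ₋₁ + qₖ₋₂ (with p₋₁=1, p₋₂=0, q₋₁=0, q₋₂=1):
  k=0: a=3, p=3, q=1
  k=1: a=9, p=28, q=9
  k=2: a=1, p=31, q=10
  k=3: a=3, p=121, q=39

121/39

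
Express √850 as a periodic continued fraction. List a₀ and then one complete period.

a₀ = ⌊√850⌋ = 29.

[29; 6, 2, 6, 58]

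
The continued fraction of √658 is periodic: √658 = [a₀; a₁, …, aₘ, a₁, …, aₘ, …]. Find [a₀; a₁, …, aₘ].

a₀ = ⌊√658⌋ = 25.
With m₀=0, d₀=1 and mₖ₊₁ = dₖaₖ − mₖ, dₖ₊₁ = (n − mₖ₊₁²)/dₖ, aₖ₊₁ = ⌊(a₀+mₖ₊₁)/dₖ₊₁⌋:
  k=1: m=25, d=33, a=1
  k=2: m=8, d=18, a=1
  k=3: m=10, d=31, a=1
  k=4: m=21, d=7, a=6
  k=5: m=21, d=31, a=1
  k=6: m=10, d=18, a=1
  k=7: m=8, d=33, a=1
  k=8: m=25, d=1, a=50
d=1 and a=2a₀=50 at k=8, so the next step gives (m, d) = (25, 33) again — its k=1 value — and the period has length 8.

[25; 1, 1, 1, 6, 1, 1, 1, 50]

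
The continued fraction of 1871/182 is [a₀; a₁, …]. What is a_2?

1

1871 = 10·182 + 51   →  a_0 = 10
182 = 3·51 + 29   →  a_1 = 3
51 = 1·29 + 22   →  a_2 = 1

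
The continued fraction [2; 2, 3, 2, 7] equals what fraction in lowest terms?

290/119

Using pₖ = aₖpₖ₋₁ + pₖ₋₂ and qₖ = aₖqₖ₋₁ + qₖ₋₂:
  k=0: a=2, p=2, q=1
  k=1: a=2, p=5, q=2
  k=2: a=3, p=17, q=7
  k=3: a=2, p=39, q=16
  k=4: a=7, p=290, q=119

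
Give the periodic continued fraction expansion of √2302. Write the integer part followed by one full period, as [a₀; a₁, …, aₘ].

[47; 1, 46, 1, 94]

a₀ = ⌊√2302⌋ = 47.
With m₀=0, d₀=1 and mₖ₊₁ = dₖaₖ − mₖ, dₖ₊₁ = (n − mₖ₊₁²)/dₖ, aₖ₊₁ = ⌊(a₀+mₖ₊₁)/dₖ₊₁⌋:
  k=1: m=47, d=93, a=1
  k=2: m=46, d=2, a=46
  k=3: m=46, d=93, a=1
  k=4: m=47, d=1, a=94
d=1 and a=2a₀=94 at k=4, so the next step gives (m, d) = (47, 93) again — its k=1 value — and the period has length 4.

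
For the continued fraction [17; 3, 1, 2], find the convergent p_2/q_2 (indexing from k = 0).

69/4

Using pₖ = aₖpₖ₋₁ + pₖ₋₂, qₖ = aₖqₖ₋₁ + qₖ₋₂ (with p₋₁=1, p₋₂=0, q₋₁=0, q₋₂=1):
  k=0: a=17, p=17, q=1
  k=1: a=3, p=52, q=3
  k=2: a=1, p=69, q=4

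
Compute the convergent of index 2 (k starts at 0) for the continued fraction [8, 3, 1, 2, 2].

Using pₖ = aₖpₖ₋₁ + pₖ₋₂, qₖ = aₖqₖ₋₁ + qₖ₋₂ (with p₋₁=1, p₋₂=0, q₋₁=0, q₋₂=1):
  k=0: a=8, p=8, q=1
  k=1: a=3, p=25, q=3
  k=2: a=1, p=33, q=4

33/4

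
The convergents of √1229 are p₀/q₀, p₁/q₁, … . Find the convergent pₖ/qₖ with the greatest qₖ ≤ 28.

631/18

√1229 = [35; 17, 1, 1, 17, 70, …] (period length 5).
Convergents:
  p_0/q_0 = 35/1
  p_1/q_1 = 596/17
  p_2/q_2 = 631/18
  p_3/q_3 = 1227/35
q_2 = 18 ≤ 28 < 35 = q_3, so the answer is 631/18.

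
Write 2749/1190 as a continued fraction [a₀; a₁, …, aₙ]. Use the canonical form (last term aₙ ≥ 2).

2749 = 2×1190 + 369
1190 = 3×369 + 83
369 = 4×83 + 37
83 = 2×37 + 9
37 = 4×9 + 1
9 = 9×1 + 0  (stop)
So 2749/1190 = [2; 3, 4, 2, 4, 9].

[2; 3, 4, 2, 4, 9]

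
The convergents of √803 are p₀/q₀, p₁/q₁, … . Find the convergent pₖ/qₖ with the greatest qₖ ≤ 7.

85/3

√803 = [28; 2, 1, 27, 1, 2, 56, …] (period length 6).
Convergents:
  p_0/q_0 = 28/1
  p_1/q_1 = 57/2
  p_2/q_2 = 85/3
  p_3/q_3 = 2352/83
q_2 = 3 ≤ 7 < 83 = q_3, so the answer is 85/3.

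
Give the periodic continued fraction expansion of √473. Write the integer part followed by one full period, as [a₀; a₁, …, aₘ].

[21; 1, 2, 1, 42]

a₀ = ⌊√473⌋ = 21.
With m₀=0, d₀=1 and mₖ₊₁ = dₖaₖ − mₖ, dₖ₊₁ = (n − mₖ₊₁²)/dₖ, aₖ₊₁ = ⌊(a₀+mₖ₊₁)/dₖ₊₁⌋:
  k=1: m=21, d=32, a=1
  k=2: m=11, d=11, a=2
  k=3: m=11, d=32, a=1
  k=4: m=21, d=1, a=42
d=1 and a=2a₀=42 at k=4, so the next step gives (m, d) = (21, 32) again — its k=1 value — and the period has length 4.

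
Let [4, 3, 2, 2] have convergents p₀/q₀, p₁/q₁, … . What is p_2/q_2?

Using pₖ = aₖpₖ₋₁ + pₖ₋₂, qₖ = aₖqₖ₋₁ + qₖ₋₂ (with p₋₁=1, p₋₂=0, q₋₁=0, q₋₂=1):
  k=0: a=4, p=4, q=1
  k=1: a=3, p=13, q=3
  k=2: a=2, p=30, q=7

30/7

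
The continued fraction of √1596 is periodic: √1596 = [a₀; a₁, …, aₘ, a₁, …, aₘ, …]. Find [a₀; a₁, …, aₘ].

a₀ = ⌊√1596⌋ = 39.
With m₀=0, d₀=1 and mₖ₊₁ = dₖaₖ − mₖ, dₖ₊₁ = (n − mₖ₊₁²)/dₖ, aₖ₊₁ = ⌊(a₀+mₖ₊₁)/dₖ₊₁⌋:
  k=1: m=39, d=75, a=1
  k=2: m=36, d=4, a=18
  k=3: m=36, d=75, a=1
  k=4: m=39, d=1, a=78
d=1 and a=2a₀=78 at k=4, so the next step gives (m, d) = (39, 75) again — its k=1 value — and the period has length 4.

[39; 1, 18, 1, 78]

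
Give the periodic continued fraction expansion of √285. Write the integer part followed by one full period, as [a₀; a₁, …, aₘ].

[16; 1, 7, 2, 7, 1, 32]

a₀ = ⌊√285⌋ = 16.
With m₀=0, d₀=1 and mₖ₊₁ = dₖaₖ − mₖ, dₖ₊₁ = (n − mₖ₊₁²)/dₖ, aₖ₊₁ = ⌊(a₀+mₖ₊₁)/dₖ₊₁⌋:
  k=1: m=16, d=29, a=1
  k=2: m=13, d=4, a=7
  k=3: m=15, d=15, a=2
  k=4: m=15, d=4, a=7
  k=5: m=13, d=29, a=1
  k=6: m=16, d=1, a=32
d=1 and a=2a₀=32 at k=6, so the next step gives (m, d) = (16, 29) again — its k=1 value — and the period has length 6.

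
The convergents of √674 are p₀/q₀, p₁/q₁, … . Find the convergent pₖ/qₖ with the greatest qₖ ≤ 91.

675/26

√674 = [25; 1, 24, 1, 50, …] (period length 4).
Convergents:
  p_0/q_0 = 25/1
  p_1/q_1 = 26/1
  p_2/q_2 = 649/25
  p_3/q_3 = 675/26
  p_4/q_4 = 34399/1325
q_3 = 26 ≤ 91 < 1325 = q_4, so the answer is 675/26.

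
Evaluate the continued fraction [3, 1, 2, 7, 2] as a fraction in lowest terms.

173/47

Using pₖ = aₖpₖ₋₁ + pₖ₋₂ and qₖ = aₖqₖ₋₁ + qₖ₋₂:
  k=0: a=3, p=3, q=1
  k=1: a=1, p=4, q=1
  k=2: a=2, p=11, q=3
  k=3: a=7, p=81, q=22
  k=4: a=2, p=173, q=47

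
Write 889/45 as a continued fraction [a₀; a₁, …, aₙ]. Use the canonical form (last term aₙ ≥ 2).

[19; 1, 3, 11]

889 = 19×45 + 34
45 = 1×34 + 11
34 = 3×11 + 1
11 = 11×1 + 0  (stop)
So 889/45 = [19; 1, 3, 11].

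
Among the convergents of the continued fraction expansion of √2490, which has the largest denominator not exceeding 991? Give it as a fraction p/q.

49351/989

√2490 = [49; 1, 8, 1, 98, …] (period length 4).
Convergents:
  p_0/q_0 = 49/1
  p_1/q_1 = 50/1
  p_2/q_2 = 449/9
  p_3/q_3 = 499/10
  p_4/q_4 = 49351/989
  p_5/q_5 = 49850/999
q_4 = 989 ≤ 991 < 999 = q_5, so the answer is 49351/989.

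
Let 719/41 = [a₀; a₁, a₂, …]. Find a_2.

1

719 = 17·41 + 22   →  a_0 = 17
41 = 1·22 + 19   →  a_1 = 1
22 = 1·19 + 3   →  a_2 = 1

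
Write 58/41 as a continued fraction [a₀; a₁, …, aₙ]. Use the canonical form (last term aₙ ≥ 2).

58 = 1·41 + 17
41 = 2·17 + 7
17 = 2·7 + 3
7 = 2·3 + 1
3 = 3·1 + 0  (stop)
So 58/41 = [1; 2, 2, 2, 3].

[1; 2, 2, 2, 3]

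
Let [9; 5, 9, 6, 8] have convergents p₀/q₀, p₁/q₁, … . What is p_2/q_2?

423/46

Using pₖ = aₖpₖ₋₁ + pₖ₋₂, qₖ = aₖqₖ₋₁ + qₖ₋₂ (with p₋₁=1, p₋₂=0, q₋₁=0, q₋₂=1):
  k=0: a=9, p=9, q=1
  k=1: a=5, p=46, q=5
  k=2: a=9, p=423, q=46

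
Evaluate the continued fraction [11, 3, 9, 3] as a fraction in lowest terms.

Fold from the inside: start with 3/1.
  9 + 1/3 = 28/3
  3 + 3/28 = 87/28
  11 + 28/87 = 985/87

985/87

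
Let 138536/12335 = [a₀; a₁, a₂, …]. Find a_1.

4

138536 = 11·12335 + 2851   →  a_0 = 11
12335 = 4·2851 + 931   →  a_1 = 4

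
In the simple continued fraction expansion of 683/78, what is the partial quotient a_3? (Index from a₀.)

9

683 = 8·78 + 59   →  a_0 = 8
78 = 1·59 + 19   →  a_1 = 1
59 = 3·19 + 2   →  a_2 = 3
19 = 9·2 + 1   →  a_3 = 9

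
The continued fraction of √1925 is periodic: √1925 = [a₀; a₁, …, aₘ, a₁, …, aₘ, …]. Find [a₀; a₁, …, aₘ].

[43; 1, 6, 1, 86]

a₀ = ⌊√1925⌋ = 43.
With m₀=0, d₀=1 and mₖ₊₁ = dₖaₖ − mₖ, dₖ₊₁ = (n − mₖ₊₁²)/dₖ, aₖ₊₁ = ⌊(a₀+mₖ₊₁)/dₖ₊₁⌋:
  k=1: m=43, d=76, a=1
  k=2: m=33, d=11, a=6
  k=3: m=33, d=76, a=1
  k=4: m=43, d=1, a=86
d=1 and a=2a₀=86 at k=4, so the next step gives (m, d) = (43, 76) again — its k=1 value — and the period has length 4.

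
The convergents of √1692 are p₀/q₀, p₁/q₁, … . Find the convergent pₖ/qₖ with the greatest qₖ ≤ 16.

√1692 = [41; 7, 2, 7, 82, …] (period length 4).
Convergents:
  p_0/q_0 = 41/1
  p_1/q_1 = 288/7
  p_2/q_2 = 617/15
  p_3/q_3 = 4607/112
q_2 = 15 ≤ 16 < 112 = q_3, so the answer is 617/15.

617/15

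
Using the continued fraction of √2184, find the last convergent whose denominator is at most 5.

187/4

√2184 = [46; 1, 2, 1, 2, 1, 92, …] (period length 6).
Convergents:
  p_0/q_0 = 46/1
  p_1/q_1 = 47/1
  p_2/q_2 = 140/3
  p_3/q_3 = 187/4
  p_4/q_4 = 514/11
q_3 = 4 ≤ 5 < 11 = q_4, so the answer is 187/4.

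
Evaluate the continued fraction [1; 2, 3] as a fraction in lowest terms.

10/7

Fold from the inside: start with 3/1.
  2 + 1/3 = 7/3
  1 + 3/7 = 10/7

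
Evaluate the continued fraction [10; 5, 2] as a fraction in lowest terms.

Fold from the inside: start with 2/1.
  5 + 1/2 = 11/2
  10 + 2/11 = 112/11

112/11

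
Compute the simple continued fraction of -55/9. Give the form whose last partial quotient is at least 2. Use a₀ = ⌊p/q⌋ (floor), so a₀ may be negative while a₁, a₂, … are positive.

[-7; 1, 8]

-55 = -7×9 + 8
9 = 1×8 + 1
8 = 8×1 + 0  (stop)
So -55/9 = [-7; 1, 8].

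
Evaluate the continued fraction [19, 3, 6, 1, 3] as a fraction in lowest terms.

1642/85

Using pₖ = aₖpₖ₋₁ + pₖ₋₂ and qₖ = aₖqₖ₋₁ + qₖ₋₂:
  k=0: a=19, p=19, q=1
  k=1: a=3, p=58, q=3
  k=2: a=6, p=367, q=19
  k=3: a=1, p=425, q=22
  k=4: a=3, p=1642, q=85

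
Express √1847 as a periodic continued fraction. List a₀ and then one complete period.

[42; 1, 41, 1, 84]

a₀ = ⌊√1847⌋ = 42.
With m₀=0, d₀=1 and mₖ₊₁ = dₖaₖ − mₖ, dₖ₊₁ = (n − mₖ₊₁²)/dₖ, aₖ₊₁ = ⌊(a₀+mₖ₊₁)/dₖ₊₁⌋:
  k=1: m=42, d=83, a=1
  k=2: m=41, d=2, a=41
  k=3: m=41, d=83, a=1
  k=4: m=42, d=1, a=84
d=1 and a=2a₀=84 at k=4, so the next step gives (m, d) = (42, 83) again — its k=1 value — and the period has length 4.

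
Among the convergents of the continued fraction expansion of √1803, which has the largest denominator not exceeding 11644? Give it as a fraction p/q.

203137/4784

√1803 = [42; 2, 6, 28, 6, 2, 84, …] (period length 6).
Convergents:
  p_0/q_0 = 42/1
  p_1/q_1 = 85/2
  p_2/q_2 = 552/13
  p_3/q_3 = 15541/366
  p_4/q_4 = 93798/2209
  p_5/q_5 = 203137/4784
  p_6/q_6 = 17157306/404065
q_5 = 4784 ≤ 11644 < 404065 = q_6, so the answer is 203137/4784.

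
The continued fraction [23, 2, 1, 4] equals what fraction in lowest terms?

Using pₖ = aₖpₖ₋₁ + pₖ₋₂ and qₖ = aₖqₖ₋₁ + qₖ₋₂:
  k=0: a=23, p=23, q=1
  k=1: a=2, p=47, q=2
  k=2: a=1, p=70, q=3
  k=3: a=4, p=327, q=14

327/14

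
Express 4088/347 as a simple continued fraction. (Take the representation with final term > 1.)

[11; 1, 3, 1, 1, 3, 3, 3]

4088 = 11×347 + 271
347 = 1×271 + 76
271 = 3×76 + 43
76 = 1×43 + 33
43 = 1×33 + 10
33 = 3×10 + 3
10 = 3×3 + 1
3 = 3×1 + 0  (stop)
So 4088/347 = [11; 1, 3, 1, 1, 3, 3, 3].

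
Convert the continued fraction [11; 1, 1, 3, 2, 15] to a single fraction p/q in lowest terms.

Using pₖ = aₖpₖ₋₁ + pₖ₋₂ and qₖ = aₖqₖ₋₁ + qₖ₋₂:
  k=0: a=11, p=11, q=1
  k=1: a=1, p=12, q=1
  k=2: a=1, p=23, q=2
  k=3: a=3, p=81, q=7
  k=4: a=2, p=185, q=16
  k=5: a=15, p=2856, q=247

2856/247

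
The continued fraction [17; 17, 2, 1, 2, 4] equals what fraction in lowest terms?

Fold from the inside: start with 4/1.
  2 + 1/4 = 9/4
  1 + 4/9 = 13/9
  2 + 9/13 = 35/13
  17 + 13/35 = 608/35
  17 + 35/608 = 10371/608

10371/608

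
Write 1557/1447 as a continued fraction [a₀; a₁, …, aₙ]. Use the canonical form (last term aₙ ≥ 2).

1557 = 1*1447 + 110
1447 = 13*110 + 17
110 = 6*17 + 8
17 = 2*8 + 1
8 = 8*1 + 0  (stop)
So 1557/1447 = [1; 13, 6, 2, 8].

[1; 13, 6, 2, 8]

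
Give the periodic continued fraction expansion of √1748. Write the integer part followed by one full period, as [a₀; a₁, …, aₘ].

[41; 1, 4, 4, 4, 1, 82]

a₀ = ⌊√1748⌋ = 41.
With m₀=0, d₀=1 and mₖ₊₁ = dₖaₖ − mₖ, dₖ₊₁ = (n − mₖ₊₁²)/dₖ, aₖ₊₁ = ⌊(a₀+mₖ₊₁)/dₖ₊₁⌋:
  k=1: m=41, d=67, a=1
  k=2: m=26, d=16, a=4
  k=3: m=38, d=19, a=4
  k=4: m=38, d=16, a=4
  k=5: m=26, d=67, a=1
  k=6: m=41, d=1, a=82
d=1 and a=2a₀=82 at k=6, so the next step gives (m, d) = (41, 67) again — its k=1 value — and the period has length 6.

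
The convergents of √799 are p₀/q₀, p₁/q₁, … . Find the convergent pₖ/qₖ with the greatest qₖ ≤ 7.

√799 = [28; 3, 1, 3, 56, …] (period length 4).
Convergents:
  p_0/q_0 = 28/1
  p_1/q_1 = 85/3
  p_2/q_2 = 113/4
  p_3/q_3 = 424/15
q_2 = 4 ≤ 7 < 15 = q_3, so the answer is 113/4.

113/4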